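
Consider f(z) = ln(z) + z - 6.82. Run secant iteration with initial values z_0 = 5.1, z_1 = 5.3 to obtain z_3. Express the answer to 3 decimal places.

5.176

f(5.1) = -0.09076, f(5.3) = 0.14771
z_2 = 5.30000 − 0.14771·(5.30000 − 5.10000) / (0.14771 − (-0.09076)) = 5.30000 − (0.02954)/(0.23847) = 5.17612
f(5.17612) = 0.00017
z_3 = 5.17612 − 0.00017·(5.17612 − 5.30000) / (0.00017 − 0.14771) = 5.17612 − (-0.00002)/(-0.14753) = 5.17597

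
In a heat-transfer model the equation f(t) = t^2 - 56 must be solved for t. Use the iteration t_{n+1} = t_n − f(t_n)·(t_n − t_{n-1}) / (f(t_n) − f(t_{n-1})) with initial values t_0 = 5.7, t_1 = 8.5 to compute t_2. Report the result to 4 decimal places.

f(5.7) = -23.510000, f(8.5) = 16.250000
t_2 = 8.500000 − 16.250000·(8.500000 − 5.700000) / (16.250000 − (-23.510000)) = 8.500000 − (45.500000)/(39.760000) = 7.355634

7.3556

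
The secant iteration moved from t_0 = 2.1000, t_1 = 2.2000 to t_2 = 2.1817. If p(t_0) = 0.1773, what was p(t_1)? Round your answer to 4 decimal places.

The secant line through (2.1000, 0.1773) and (2.2000, p(t_1)) crosses zero at t_2 = 2.1817.
So (2.1000, 0.1773), (2.2000, p(t_1)), (2.1817, 0) are collinear:
p(t_1) = 0.1773 · (2.2000 − 2.1817) / (2.1000 − 2.1817) = 0.1773 · (0.018300)/(-0.081700) = -0.039713

-0.0397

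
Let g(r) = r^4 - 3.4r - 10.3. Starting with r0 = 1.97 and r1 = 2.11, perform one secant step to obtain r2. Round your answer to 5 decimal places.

g(1.97) = -1.9366152, g(2.11) = 2.3471944
r2 = 2.1100000 − 2.3471944·(2.1100000 − 1.9700000) / (2.3471944 − (-1.9366152)) = 2.1100000 − (0.3286072)/(4.2838096) = 2.0332909

2.03329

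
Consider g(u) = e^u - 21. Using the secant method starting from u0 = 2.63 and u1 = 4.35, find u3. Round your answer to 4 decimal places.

2.9279

g(2.63) = -7.126230, g(4.35) = 56.478463
u2 = 4.350000 − 56.478463·(4.350000 − 2.630000) / (56.478463 − (-7.126230)) = 4.350000 − (97.142956)/(63.604693) = 2.822708
g(2.822708) = -4.177661
u3 = 2.822708 − (-4.177661)·(2.822708 − 4.350000) / (-4.177661 − 56.478463) = 2.822708 − (6.380509)/(-60.656124) = 2.927899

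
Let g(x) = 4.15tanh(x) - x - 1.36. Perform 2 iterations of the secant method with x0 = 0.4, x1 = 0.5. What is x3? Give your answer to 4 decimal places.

g(0.4) = -0.183212, g(0.5) = 0.057786
x2 = 0.500000 − 0.057786·(0.500000 − 0.400000) / (0.057786 − (-0.183212)) = 0.500000 − (0.005779)/(0.240998) = 0.476022
g(0.476022) = 0.002645
x3 = 0.476022 − 0.002645·(0.476022 − 0.500000) / (0.002645 − 0.057786) = 0.476022 − (-0.000063)/(-0.055142) = 0.474872

0.4749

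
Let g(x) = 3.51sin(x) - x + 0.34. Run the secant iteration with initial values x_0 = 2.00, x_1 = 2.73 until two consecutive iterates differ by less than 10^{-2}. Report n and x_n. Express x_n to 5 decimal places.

n = 4, x_n = 2.48439

g(2.00) = 1.5316340, g(2.73) = -0.9857561
x_2 = 2.7300000 − (-0.9857561)·(0.7300000)/(-2.5173901) = 2.4441476;  |Δ| = 0.2858524
g(2.4441476) = 0.1501901
x_3 = 2.4441476 − 0.1501901·(-0.2858524)/(1.1359462) = 2.4819418;  |Δ| = 0.0377942
g(2.4819418) = 0.0091300
x_4 = 2.4819418 − 0.0091300·(0.0377942)/(-0.1410601) = 2.4843880;  |Δ| = 0.0024462
|x_4 − x_3| = 0.0024462 < 10^{-2}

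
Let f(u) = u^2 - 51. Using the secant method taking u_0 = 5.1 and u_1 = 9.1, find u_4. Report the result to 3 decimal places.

f(5.1) = -24.99000, f(9.1) = 31.81000
u_2 = 9.10000 − 31.81000·(9.10000 − 5.10000) / (31.81000 − (-24.99000)) = 9.10000 − (127.24000)/(56.80000) = 6.85986
f(6.85986) = -3.94233
u_3 = 6.85986 − (-3.94233)·(6.85986 − 9.10000) / (-3.94233 − 31.81000) = 6.85986 − (8.83138)/(-35.75233) = 7.10687
f(7.10687) = -0.49233
u_4 = 7.10687 − (-0.49233)·(7.10687 − 6.85986) / (-0.49233 − (-3.94233)) = 7.10687 − (-0.12161)/(3.45000) = 7.14213

7.142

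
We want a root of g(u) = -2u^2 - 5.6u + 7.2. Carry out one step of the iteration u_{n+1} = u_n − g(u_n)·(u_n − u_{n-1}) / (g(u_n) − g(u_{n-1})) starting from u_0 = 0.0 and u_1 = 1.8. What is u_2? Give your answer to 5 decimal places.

0.78261

g(0.0) = 7.2000000, g(1.8) = -9.3600000
u_2 = 1.8000000 − (-9.3600000)·(1.8000000 − 0.0000000) / (-9.3600000 − 7.2000000) = 1.8000000 − (-16.8480000)/(-16.5600000) = 0.7826087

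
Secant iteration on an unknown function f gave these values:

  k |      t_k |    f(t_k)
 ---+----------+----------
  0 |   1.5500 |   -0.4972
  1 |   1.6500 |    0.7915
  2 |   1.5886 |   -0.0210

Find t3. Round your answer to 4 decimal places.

t3 = 1.5886 − (-0.0210)·(1.5886 − 1.6500) / (-0.0210 − 0.7915)
   = 1.5886 − (0.001289)/(-0.812500) = 1.590187

1.5902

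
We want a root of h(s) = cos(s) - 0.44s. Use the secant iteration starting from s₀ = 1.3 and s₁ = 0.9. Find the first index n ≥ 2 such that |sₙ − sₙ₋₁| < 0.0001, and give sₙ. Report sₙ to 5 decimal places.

h(1.3) = -0.3045012, h(0.9) = 0.2256100
s₂ = 0.9000000 − 0.2256100·(-0.4000000)/(0.5301111) = 1.0702360;  |Δ| = 0.1702360
h(1.0702360) = 0.0090134
s₃ = 1.0702360 − 0.0090134·(0.1702360)/(-0.2165966) = 1.0773201;  |Δ| = 0.0070842
h(1.0773201) = -0.0003307
s₄ = 1.0773201 − (-0.0003307)·(0.0070842)/(-0.0093440) = 1.0770694;  |Δ| = 0.0002507
h(1.0770694) = 0.0000004
s₅ = 1.0770694 − 0.0000004·(-0.0002507)/(0.0003311) = 1.0770698;  |Δ| = 0.0000003
|s₅ − s₄| = 0.0000003 < 0.0001

n = 5, sₙ = 1.07707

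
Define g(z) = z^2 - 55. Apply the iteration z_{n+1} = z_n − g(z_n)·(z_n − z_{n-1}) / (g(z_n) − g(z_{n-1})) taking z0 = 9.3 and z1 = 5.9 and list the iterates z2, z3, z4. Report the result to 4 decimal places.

g(9.3) = 31.490000, g(5.9) = -20.190000
z2 = 5.900000 − (-20.190000)·(5.900000 − 9.300000) / (-20.190000 − 31.490000) = 5.900000 − (68.646000)/(-51.680000) = 7.228289
g(7.228289) = -2.751831
z3 = 7.228289 − (-2.751831)·(7.228289 − 5.900000) / (-2.751831 − (-20.190000)) = 7.228289 − (-3.655229)/(17.438169) = 7.437900
g(7.437900) = 0.322361
z4 = 7.437900 − 0.322361·(7.437900 − 7.228289) / (0.322361 − (-2.751831)) = 7.437900 − (0.067570)/(3.074192) = 7.415920

7.2283, 7.4379, 7.4159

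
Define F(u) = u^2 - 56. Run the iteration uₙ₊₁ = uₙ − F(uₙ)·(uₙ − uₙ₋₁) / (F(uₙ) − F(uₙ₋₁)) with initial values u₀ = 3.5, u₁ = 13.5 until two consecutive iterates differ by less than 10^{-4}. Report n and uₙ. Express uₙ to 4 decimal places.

n = 7, uₙ = 7.4833

F(3.5) = -43.750000, F(13.5) = 126.250000
u₂ = 13.500000 − 126.250000·(10.000000)/(170.000000) = 6.073529;  |Δ| = 7.426471
F(6.073529) = -19.112240
u₃ = 6.073529 − (-19.112240)·(-7.426471)/(-145.362240) = 7.049962;  |Δ| = 0.976433
F(7.049962) = -6.298030
u₄ = 7.049962 − (-6.298030)·(0.976433)/(12.814211) = 7.529867;  |Δ| = 0.479905
F(7.529867) = 0.698904
u₅ = 7.529867 − 0.698904·(0.479905)/(6.996934) = 7.481931;  |Δ| = 0.047936
F(7.481931) = -0.020707
u₆ = 7.481931 − (-0.020707)·(-0.047936)/(-0.719611) = 7.483310;  |Δ| = 0.001379
F(7.483310) = -0.000064
u₇ = 7.483310 − (-0.000064)·(0.001379)/(0.020643) = 7.483315;  |Δ| = 0.000004
|u₇ − u₆| = 0.000004 < 10^{-4}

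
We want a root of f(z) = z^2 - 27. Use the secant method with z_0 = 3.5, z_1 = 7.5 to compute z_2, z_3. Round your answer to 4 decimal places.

f(3.5) = -14.750000, f(7.5) = 29.250000
z_2 = 7.500000 − 29.250000·(7.500000 − 3.500000) / (29.250000 − (-14.750000)) = 7.500000 − (117.000000)/(44.000000) = 4.840909
f(4.840909) = -3.565599
z_3 = 4.840909 − (-3.565599)·(4.840909 − 7.500000) / (-3.565599 − 29.250000) = 4.840909 − (9.481252)/(-32.815599) = 5.129834

4.8409, 5.1298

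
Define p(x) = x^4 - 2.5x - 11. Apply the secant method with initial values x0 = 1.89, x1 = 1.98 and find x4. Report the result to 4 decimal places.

2.0000

p(1.89) = -2.965102, p(1.98) = -0.580464
x2 = 1.980000 − (-0.580464)·(1.980000 − 1.890000) / (-0.580464 − (-2.965102)) = 1.980000 − (-0.052242)/(2.384638) = 2.001908
p(2.001908) = 0.056362
x3 = 2.001908 − 0.056362·(2.001908 − 1.980000) / (0.056362 − (-0.580464)) = 2.001908 − (0.001235)/(0.636826) = 1.999969
p(1.999969) = -0.000924
x4 = 1.999969 − (-0.000924)·(1.999969 − 2.001908) / (-0.000924 − 0.056362) = 1.999969 − (0.000002)/(-0.057286) = 2.000000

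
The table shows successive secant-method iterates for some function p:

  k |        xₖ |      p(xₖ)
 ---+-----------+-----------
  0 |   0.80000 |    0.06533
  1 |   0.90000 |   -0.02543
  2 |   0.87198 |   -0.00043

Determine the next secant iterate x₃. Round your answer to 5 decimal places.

x₃ = 0.87198 − (-0.00043)·(0.87198 − 0.90000) / (-0.00043 − (-0.02543))
   = 0.87198 − (0.0000120)/(0.0250000) = 0.8714981

0.87150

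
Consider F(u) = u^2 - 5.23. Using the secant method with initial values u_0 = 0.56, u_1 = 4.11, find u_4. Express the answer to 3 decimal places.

F(0.56) = -4.91640, F(4.11) = 11.66210
u_2 = 4.11000 − 11.66210·(4.11000 − 0.56000) / (11.66210 − (-4.91640)) = 4.11000 − (41.40046)/(16.57850) = 1.61276
F(1.61276) = -2.62900
u_3 = 1.61276 − (-2.62900)·(1.61276 − 4.11000) / (-2.62900 − 11.66210) = 1.61276 − (6.56523)/(-14.29110) = 2.07216
F(2.07216) = -0.93617
u_4 = 2.07216 − (-0.93617)·(2.07216 − 1.61276) / (-0.93617 − (-2.62900)) = 2.07216 − (-0.43007)/(1.69283) = 2.32621

2.326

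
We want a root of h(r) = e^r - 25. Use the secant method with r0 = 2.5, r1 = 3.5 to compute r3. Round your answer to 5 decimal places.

3.20437

h(2.5) = -12.8175060, h(3.5) = 8.1154520
r2 = 3.5000000 − 8.1154520·(3.5000000 − 2.5000000) / (8.1154520 − (-12.8175060)) = 3.5000000 − (8.1154520)/(20.9329580) = 3.1123122
h(3.1123122) = -2.5270532
r3 = 3.1123122 − (-2.5270532)·(3.1123122 − 3.5000000) / (-2.5270532 − 8.1154520) = 3.1123122 − (0.9797076)/(-10.6425051) = 3.2043683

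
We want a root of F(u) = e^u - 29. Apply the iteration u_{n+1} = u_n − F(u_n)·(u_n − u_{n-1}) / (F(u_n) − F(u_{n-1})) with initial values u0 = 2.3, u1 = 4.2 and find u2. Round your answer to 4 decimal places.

F(2.3) = -19.025818, F(4.2) = 37.686331
u2 = 4.200000 − 37.686331·(4.200000 − 2.300000) / (37.686331 − (-19.025818)) = 4.200000 − (71.604029)/(56.712149) = 2.937413

2.9374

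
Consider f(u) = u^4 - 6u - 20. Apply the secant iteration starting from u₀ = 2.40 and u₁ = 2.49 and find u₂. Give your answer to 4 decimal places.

f(2.40) = -1.222400, f(2.49) = 3.501240
u₂ = 2.490000 − 3.501240·(2.490000 − 2.400000) / (3.501240 − (-1.222400)) = 2.490000 − (0.315112)/(4.723640) = 2.423291

2.4233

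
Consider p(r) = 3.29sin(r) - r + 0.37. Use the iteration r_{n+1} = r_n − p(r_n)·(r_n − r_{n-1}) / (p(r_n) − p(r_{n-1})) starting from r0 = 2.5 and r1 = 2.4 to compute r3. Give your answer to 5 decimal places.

p(2.5) = -0.1610266, p(2.4) = 0.1922739
r2 = 2.4000000 − 0.1922739·(2.4000000 − 2.5000000) / (0.1922739 − (-0.1610266)) = 2.4000000 − (-0.0192274)/(0.3533005) = 2.4544222
p(2.4544222) = 0.0025971
r3 = 2.4544222 − 0.0025971·(2.4544222 − 2.4000000) / (0.0025971 − 0.1922739) = 2.4544222 − (0.0001413)/(-0.1896768) = 2.4551674

2.45517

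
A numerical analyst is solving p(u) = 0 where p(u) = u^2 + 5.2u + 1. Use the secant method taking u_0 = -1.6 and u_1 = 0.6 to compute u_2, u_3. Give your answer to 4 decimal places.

-0.4667, -0.2400

p(-1.6) = -4.760000, p(0.6) = 4.480000
u_2 = 0.600000 − 4.480000·(0.600000 − (-1.600000)) / (4.480000 − (-4.760000)) = 0.600000 − (9.856000)/(9.240000) = -0.466667
p(-0.466667) = -1.208889
u_3 = -0.466667 − (-1.208889)·(-0.466667 − 0.600000) / (-1.208889 − 4.480000) = -0.466667 − (1.289481)/(-5.688889) = -0.240000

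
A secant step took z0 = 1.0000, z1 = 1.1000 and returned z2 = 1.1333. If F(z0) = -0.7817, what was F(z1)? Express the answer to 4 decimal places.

The secant line through (1.0000, -0.7817) and (1.1000, F(z1)) crosses zero at z2 = 1.1333.
So (1.0000, -0.7817), (1.1000, F(z1)), (1.1333, 0) are collinear:
F(z1) = -0.7817 · (1.1000 − 1.1333) / (1.0000 − 1.1333) = -0.7817 · (-0.033300)/(-0.133300) = -0.195278

-0.1953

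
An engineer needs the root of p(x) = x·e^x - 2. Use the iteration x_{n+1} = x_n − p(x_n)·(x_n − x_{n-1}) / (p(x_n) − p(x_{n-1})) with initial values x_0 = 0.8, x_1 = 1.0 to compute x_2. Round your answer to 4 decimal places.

p(0.8) = -0.219567, p(1.0) = 0.718282
x_2 = 1.000000 − 0.718282·(1.000000 − 0.800000) / (0.718282 − (-0.219567)) = 1.000000 − (0.143656)/(0.937849) = 0.846824

0.8468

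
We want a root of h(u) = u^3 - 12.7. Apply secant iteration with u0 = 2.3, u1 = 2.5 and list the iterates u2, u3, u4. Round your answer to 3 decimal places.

h(2.3) = -0.53300, h(2.5) = 2.92500
u2 = 2.50000 − 2.92500·(2.50000 − 2.30000) / (2.92500 − (-0.53300)) = 2.50000 − (0.58500)/(3.45800) = 2.33083
h(2.33083) = -0.03719
u3 = 2.33083 − (-0.03719)·(2.33083 − 2.50000) / (-0.03719 − 2.92500) = 2.33083 − (0.00629)/(-2.96219) = 2.33295
h(2.33295) = -0.00254
u4 = 2.33295 − (-0.00254)·(2.33295 − 2.33083) / (-0.00254 − (-0.03719)) = 2.33295 − (-0.00001)/(0.03465) = 2.33311

2.331, 2.333, 2.333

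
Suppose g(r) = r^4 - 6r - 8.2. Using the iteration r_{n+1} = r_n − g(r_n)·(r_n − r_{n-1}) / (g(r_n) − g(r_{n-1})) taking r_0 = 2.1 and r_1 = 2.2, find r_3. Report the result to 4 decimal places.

2.1419

g(2.1) = -1.351900, g(2.2) = 2.025600
r_2 = 2.200000 − 2.025600·(2.200000 − 2.100000) / (2.025600 − (-1.351900)) = 2.200000 − (0.202560)/(3.377500) = 2.140027
g(2.140027) = -0.066379
r_3 = 2.140027 − (-0.066379)·(2.140027 − 2.200000) / (-0.066379 − 2.025600) = 2.140027 − (0.003981)/(-2.091979) = 2.141930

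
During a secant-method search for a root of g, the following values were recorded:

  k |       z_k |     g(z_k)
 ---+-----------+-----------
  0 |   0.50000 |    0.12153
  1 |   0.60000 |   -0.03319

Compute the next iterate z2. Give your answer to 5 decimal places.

0.57855

z2 = 0.60000 − (-0.03319)·(0.60000 − 0.50000) / (-0.03319 − 0.12153)
   = 0.60000 − (-0.0033190)/(-0.1547200) = 0.5785483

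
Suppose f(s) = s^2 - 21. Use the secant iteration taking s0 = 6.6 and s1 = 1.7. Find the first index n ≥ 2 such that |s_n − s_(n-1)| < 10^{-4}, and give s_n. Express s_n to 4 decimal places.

f(6.6) = 22.560000, f(1.7) = -18.110000
s2 = 1.700000 − (-18.110000)·(-4.900000)/(-40.670000) = 3.881928;  |Δ| = 2.181928
f(3.881928) = -5.930637
s3 = 3.881928 − (-5.930637)·(2.181928)/(12.179363) = 4.944399;  |Δ| = 1.062471
f(4.944399) = 3.447080
s4 = 4.944399 − 3.447080·(1.062471)/(9.377718) = 4.553854;  |Δ| = 0.390545
f(4.553854) = -0.262417
s5 = 4.553854 − (-0.262417)·(-0.390545)/(-3.709498) = 4.581482;  |Δ| = 0.027628
f(4.581482) = -0.010027
s6 = 4.581482 − (-0.010027)·(0.027628)/(0.252391) = 4.582579;  |Δ| = 0.001098
f(4.582579) = 0.000032
s7 = 4.582579 − 0.000032·(0.001098)/(0.010058) = 4.582576;  |Δ| = 0.000003
|s7 − s6| = 0.000003 < 10^{-4}

n = 7, s_n = 4.5826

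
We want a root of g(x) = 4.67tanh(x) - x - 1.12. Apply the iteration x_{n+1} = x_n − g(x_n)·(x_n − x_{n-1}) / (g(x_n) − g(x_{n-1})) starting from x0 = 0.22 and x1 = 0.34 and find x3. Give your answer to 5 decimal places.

0.31832

g(0.22) = -0.3288607, g(0.34) = 0.0693194
x2 = 0.3400000 − 0.0693194·(0.3400000 − 0.2200000) / (0.0693194 − (-0.3288607)) = 0.3400000 − (0.0083183)/(0.3981801) = 0.3191091
g(0.3191091) = 0.0025253
x3 = 0.3191091 − 0.0025253·(0.3191091 − 0.3400000) / (0.0025253 − 0.0693194) = 0.3191091 − (-0.0000528)/(-0.0667941) = 0.3183193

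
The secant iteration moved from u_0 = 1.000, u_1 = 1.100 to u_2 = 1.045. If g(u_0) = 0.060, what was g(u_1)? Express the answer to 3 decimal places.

The secant line through (1.000, 0.060) and (1.100, g(u_1)) crosses zero at u_2 = 1.045.
So (1.000, 0.060), (1.100, g(u_1)), (1.045, 0) are collinear:
g(u_1) = 0.060 · (1.100 − 1.045) / (1.000 − 1.045) = 0.060 · (0.05500)/(-0.04500) = -0.07333

-0.073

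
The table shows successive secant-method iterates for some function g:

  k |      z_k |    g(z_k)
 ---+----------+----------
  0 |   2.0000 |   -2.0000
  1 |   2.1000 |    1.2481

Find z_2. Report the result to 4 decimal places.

2.0616

z_2 = 2.1000 − 1.2481·(2.1000 − 2.0000) / (1.2481 − (-2.0000))
   = 2.1000 − (0.124810)/(3.248100) = 2.061574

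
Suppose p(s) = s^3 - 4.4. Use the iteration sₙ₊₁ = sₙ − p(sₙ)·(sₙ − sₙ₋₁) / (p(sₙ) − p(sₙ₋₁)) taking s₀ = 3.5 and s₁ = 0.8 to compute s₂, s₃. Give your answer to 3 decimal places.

1.048, 2.309

p(3.5) = 38.47500, p(0.8) = -3.88800
s₂ = 0.80000 − (-3.88800)·(0.80000 − 3.50000) / (-3.88800 − 38.47500) = 0.80000 − (10.49760)/(-42.36300) = 1.04780
p(1.04780) = -3.24963
s₃ = 1.04780 − (-3.24963)·(1.04780 − 0.80000) / (-3.24963 − (-3.88800)) = 1.04780 − (-0.80526)/(0.63837) = 2.30924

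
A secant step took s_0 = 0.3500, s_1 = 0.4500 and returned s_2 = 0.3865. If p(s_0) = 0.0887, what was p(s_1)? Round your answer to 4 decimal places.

The secant line through (0.3500, 0.0887) and (0.4500, p(s_1)) crosses zero at s_2 = 0.3865.
So (0.3500, 0.0887), (0.4500, p(s_1)), (0.3865, 0) are collinear:
p(s_1) = 0.0887 · (0.4500 − 0.3865) / (0.3500 − 0.3865) = 0.0887 · (0.063500)/(-0.036500) = -0.154314

-0.1543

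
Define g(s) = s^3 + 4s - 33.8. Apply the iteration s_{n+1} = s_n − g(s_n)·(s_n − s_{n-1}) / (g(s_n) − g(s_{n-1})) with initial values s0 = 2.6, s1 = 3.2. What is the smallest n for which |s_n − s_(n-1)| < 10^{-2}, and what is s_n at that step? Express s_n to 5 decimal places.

g(2.6) = -5.8240000, g(3.2) = 11.7680000
s2 = 3.2000000 − 11.7680000·(0.6000000)/(17.5920000) = 2.7986357;  |Δ| = 0.4013643
g(2.7986357) = -0.6855287
s3 = 2.7986357 − (-0.6855287)·(-0.4013643)/(-12.4535287) = 2.8207296;  |Δ| = 0.0220939
g(2.8207296) = -0.0739023
s4 = 2.8207296 − (-0.0739023)·(0.0220939)/(0.6116264) = 2.8233992;  |Δ| = 0.0026696
|s4 − s3| = 0.0026696 < 10^{-2}

n = 4, s_n = 2.82340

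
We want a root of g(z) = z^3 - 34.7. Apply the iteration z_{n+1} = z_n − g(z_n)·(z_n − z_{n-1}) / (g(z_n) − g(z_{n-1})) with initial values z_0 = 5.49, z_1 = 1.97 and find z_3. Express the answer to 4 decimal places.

g(5.49) = 130.769149, g(1.97) = -27.054627
z_2 = 1.970000 − (-27.054627)·(1.970000 − 5.490000) / (-27.054627 − 130.769149) = 1.970000 − (95.232287)/(-157.823776) = 2.573409
g(2.573409) = -17.657769
z_3 = 2.573409 − (-17.657769)·(2.573409 − 1.970000) / (-17.657769 − (-27.054627)) = 2.573409 − (-10.654857)/(9.396858) = 3.707283

3.7073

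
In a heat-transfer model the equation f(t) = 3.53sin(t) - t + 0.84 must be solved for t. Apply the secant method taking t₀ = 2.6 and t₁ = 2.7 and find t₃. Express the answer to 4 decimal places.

f(2.6) = 0.059720, f(2.7) = -0.351349
t₂ = 2.700000 − (-0.351349)·(2.700000 − 2.600000) / (-0.351349 − 0.059720) = 2.700000 − (-0.035135)/(-0.411069) = 2.614528
f(2.614528) = 0.001057
t₃ = 2.614528 − 0.001057·(2.614528 − 2.700000) / (0.001057 − (-0.351349)) = 2.614528 − (-0.000090)/(0.352406) = 2.614784

2.6148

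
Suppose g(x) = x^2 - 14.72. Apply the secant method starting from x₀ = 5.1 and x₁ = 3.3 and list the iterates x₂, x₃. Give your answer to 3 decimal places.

g(5.1) = 11.29000, g(3.3) = -3.83000
x₂ = 3.30000 − (-3.83000)·(3.30000 − 5.10000) / (-3.83000 − 11.29000) = 3.30000 − (6.89400)/(-15.12000) = 3.75595
g(3.75595) = -0.61282
x₃ = 3.75595 − (-0.61282)·(3.75595 − 3.30000) / (-0.61282 − (-3.83000)) = 3.75595 − (-0.27942)/(3.21718) = 3.84280

3.756, 3.843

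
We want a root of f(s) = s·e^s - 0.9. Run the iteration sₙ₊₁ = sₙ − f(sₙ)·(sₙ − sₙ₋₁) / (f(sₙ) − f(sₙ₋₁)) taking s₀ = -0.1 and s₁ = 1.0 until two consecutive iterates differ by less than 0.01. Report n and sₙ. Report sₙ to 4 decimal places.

f(-0.1) = -0.990484, f(1.0) = 1.818282
s₂ = 1.000000 − 1.818282·(1.100000)/(2.808766) = 0.287904;  |Δ| = 0.712096
f(0.287904) = -0.516042
s₃ = 0.287904 − (-0.516042)·(-0.712096)/(-2.334324) = 0.445325;  |Δ| = 0.157421
f(0.445325) = -0.204848
s₄ = 0.445325 − (-0.204848)·(0.157421)/(0.311194) = 0.548950;  |Δ| = 0.103625
f(0.548950) = 0.050471
s₅ = 0.548950 − 0.050471·(0.103625)/(0.255319) = 0.528466;  |Δ| = 0.020484
f(0.528466) = -0.003549
s₆ = 0.528466 − (-0.003549)·(-0.020484)/(-0.054020) = 0.529811;  |Δ| = 0.001346
|s₆ − s₅| = 0.001346 < 0.01

n = 6, sₙ = 0.5298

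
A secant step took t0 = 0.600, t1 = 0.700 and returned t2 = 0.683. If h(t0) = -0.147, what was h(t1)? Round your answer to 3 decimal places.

The secant line through (0.600, -0.147) and (0.700, h(t1)) crosses zero at t2 = 0.683.
So (0.600, -0.147), (0.700, h(t1)), (0.683, 0) are collinear:
h(t1) = -0.147 · (0.700 − 0.683) / (0.600 − 0.683) = -0.147 · (0.01700)/(-0.08300) = 0.03011

0.030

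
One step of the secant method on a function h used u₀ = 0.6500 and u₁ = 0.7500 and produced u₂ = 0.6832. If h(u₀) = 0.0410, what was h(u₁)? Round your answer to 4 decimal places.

The secant line through (0.6500, 0.0410) and (0.7500, h(u₁)) crosses zero at u₂ = 0.6832.
So (0.6500, 0.0410), (0.7500, h(u₁)), (0.6832, 0) are collinear:
h(u₁) = 0.0410 · (0.7500 − 0.6832) / (0.6500 − 0.6832) = 0.0410 · (0.066800)/(-0.033200) = -0.082494

-0.0825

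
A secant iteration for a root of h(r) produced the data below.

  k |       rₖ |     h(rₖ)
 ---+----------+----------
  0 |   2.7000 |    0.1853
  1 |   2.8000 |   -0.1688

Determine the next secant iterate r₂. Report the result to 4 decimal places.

2.7523

r₂ = 2.8000 − (-0.1688)·(2.8000 − 2.7000) / (-0.1688 − 0.1853)
   = 2.8000 − (-0.016880)/(-0.354100) = 2.752330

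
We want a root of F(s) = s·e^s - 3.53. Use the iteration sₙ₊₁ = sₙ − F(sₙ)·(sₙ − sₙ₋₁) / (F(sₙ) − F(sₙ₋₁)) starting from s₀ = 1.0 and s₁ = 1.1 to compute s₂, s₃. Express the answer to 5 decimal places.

1.13845, 1.13473

F(1.0) = -0.8117182, F(1.1) = -0.2254174
s₂ = 1.1000000 − (-0.2254174)·(1.1000000 − 1.0000000) / (-0.2254174 − (-0.8117182)) = 1.1000000 − (-0.0225417)/(0.5863008) = 1.1384474
F(1.1384474) = 0.0241388
s₃ = 1.1384474 − 0.0241388·(1.1384474 − 1.1000000) / (0.0241388 − (-0.2254174)) = 1.1384474 − (0.0009281)/(0.2495562) = 1.1347285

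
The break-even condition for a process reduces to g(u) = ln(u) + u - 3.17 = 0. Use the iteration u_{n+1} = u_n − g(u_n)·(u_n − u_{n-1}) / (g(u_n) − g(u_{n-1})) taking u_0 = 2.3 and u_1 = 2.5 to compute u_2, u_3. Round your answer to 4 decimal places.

g(2.3) = -0.037091, g(2.5) = 0.246291
u_2 = 2.500000 − 0.246291·(2.500000 − 2.300000) / (0.246291 − (-0.037091)) = 2.500000 − (0.049258)/(0.283382) = 2.326177
g(2.326177) = 0.000404
u_3 = 2.326177 − 0.000404·(2.326177 − 2.500000) / (0.000404 − 0.246291) = 2.326177 − (-0.000070)/(-0.245887) = 2.325892

2.3262, 2.3259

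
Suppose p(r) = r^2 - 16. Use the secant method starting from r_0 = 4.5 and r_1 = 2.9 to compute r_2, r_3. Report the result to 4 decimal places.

p(4.5) = 4.250000, p(2.9) = -7.590000
r_2 = 2.900000 − (-7.590000)·(2.900000 − 4.500000) / (-7.590000 − 4.250000) = 2.900000 − (12.144000)/(-11.840000) = 3.925676
p(3.925676) = -0.589070
r_3 = 3.925676 − (-0.589070)·(3.925676 − 2.900000) / (-0.589070 − (-7.590000)) = 3.925676 − (-0.604195)/(7.000930) = 4.011978

3.9257, 4.0120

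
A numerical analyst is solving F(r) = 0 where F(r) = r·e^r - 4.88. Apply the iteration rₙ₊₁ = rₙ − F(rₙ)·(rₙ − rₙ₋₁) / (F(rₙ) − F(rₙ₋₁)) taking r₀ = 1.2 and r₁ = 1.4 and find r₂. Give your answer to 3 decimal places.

F(1.2) = -0.89586, F(1.4) = 0.79728
r₂ = 1.40000 − 0.79728·(1.40000 − 1.20000) / (0.79728 − (-0.89586)) = 1.40000 − (0.15946)/(1.69314) = 1.30582

1.306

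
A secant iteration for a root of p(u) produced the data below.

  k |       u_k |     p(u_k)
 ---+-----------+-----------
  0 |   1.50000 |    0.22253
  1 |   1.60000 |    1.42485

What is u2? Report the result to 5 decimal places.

1.48149

u2 = 1.60000 − 1.42485·(1.60000 − 1.50000) / (1.42485 − 0.22253)
   = 1.60000 − (0.1424850)/(1.2023200) = 1.4814916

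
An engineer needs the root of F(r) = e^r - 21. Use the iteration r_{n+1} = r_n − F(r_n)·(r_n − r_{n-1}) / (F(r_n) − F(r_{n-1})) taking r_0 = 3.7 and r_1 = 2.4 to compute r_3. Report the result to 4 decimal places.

F(3.7) = 19.447304, F(2.4) = -9.976824
r_2 = 2.400000 − (-9.976824)·(2.400000 − 3.700000) / (-9.976824 − 19.447304) = 2.400000 − (12.969871)/(-29.424128) = 2.840790
F(2.840790) = -3.870702
r_3 = 2.840790 − (-3.870702)·(2.840790 − 2.400000) / (-3.870702 − (-9.976824)) = 2.840790 − (-1.706168)/(6.106121) = 3.120210

3.1202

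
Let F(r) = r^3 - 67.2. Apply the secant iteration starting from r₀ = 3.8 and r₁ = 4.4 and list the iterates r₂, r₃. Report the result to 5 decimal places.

F(3.8) = -12.3280000, F(4.4) = 17.9840000
r₂ = 4.4000000 − 17.9840000·(4.4000000 − 3.8000000) / (17.9840000 − (-12.3280000)) = 4.4000000 − (10.7904000)/(30.3120000) = 4.0440222
F(4.0440222) = -1.0635951
r₃ = 4.0440222 − (-1.0635951)·(4.0440222 − 4.4000000) / (-1.0635951 − 17.9840000) = 4.0440222 − (0.3786163)/(-19.0475951) = 4.0638995

4.04402, 4.06390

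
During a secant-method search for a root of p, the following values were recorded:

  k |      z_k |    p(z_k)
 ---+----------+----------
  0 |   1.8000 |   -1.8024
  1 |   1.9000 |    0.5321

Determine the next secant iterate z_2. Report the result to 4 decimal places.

z_2 = 1.9000 − 0.5321·(1.9000 − 1.8000) / (0.5321 − (-1.8024))
   = 1.9000 − (0.053210)/(2.334500) = 1.877207

1.8772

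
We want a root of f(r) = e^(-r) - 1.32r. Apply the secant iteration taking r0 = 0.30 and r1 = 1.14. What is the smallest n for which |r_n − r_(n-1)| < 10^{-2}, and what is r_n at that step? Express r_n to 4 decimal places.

f(0.30) = 0.344818, f(1.14) = -1.184981
r2 = 1.140000 − (-1.184981)·(0.840000)/(-1.529799) = 0.489337;  |Δ| = 0.650663
f(0.489337) = -0.032892
r3 = 0.489337 − (-0.032892)·(-0.650663)/(1.152089) = 0.470761;  |Δ| = 0.018576
f(0.470761) = 0.003123
r4 = 0.470761 − 0.003123·(-0.018576)/(0.036015) = 0.472371;  |Δ| = 0.001611
|r4 − r3| = 0.001611 < 10^{-2}

n = 4, r_n = 0.4724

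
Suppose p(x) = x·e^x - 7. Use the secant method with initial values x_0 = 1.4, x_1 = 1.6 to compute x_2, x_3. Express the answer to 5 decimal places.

p(1.4) = -1.3227200, p(1.6) = 0.9248519
x_2 = 1.6000000 − 0.9248519·(1.6000000 − 1.4000000) / (0.9248519 − (-1.3227200)) = 1.6000000 − (0.1849704)/(2.2475719) = 1.5177021
p(1.5177021) = -0.0766513
x_3 = 1.5177021 − (-0.0766513)·(1.5177021 − 1.6000000) / (-0.0766513 − 0.9248519) = 1.5177021 − (0.0063082)/(-1.0015032) = 1.5240009

1.51770, 1.52400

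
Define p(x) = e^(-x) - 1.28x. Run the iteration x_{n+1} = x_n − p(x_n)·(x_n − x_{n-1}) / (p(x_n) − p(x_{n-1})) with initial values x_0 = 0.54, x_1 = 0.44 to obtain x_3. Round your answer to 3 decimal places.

0.482

p(0.54) = -0.10845, p(0.44) = 0.08084
x_2 = 0.44000 − 0.08084·(0.44000 − 0.54000) / (0.08084 − (-0.10845)) = 0.44000 − (-0.00808)/(0.18929) = 0.48271
p(0.48271) = -0.00075
x_3 = 0.48271 − (-0.00075)·(0.48271 − 0.44000) / (-0.00075 − 0.08084) = 0.48271 − (-0.00003)/(-0.08159) = 0.48231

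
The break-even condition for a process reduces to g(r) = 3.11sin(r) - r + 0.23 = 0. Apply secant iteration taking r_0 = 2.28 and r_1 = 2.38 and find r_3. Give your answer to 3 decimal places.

g(2.28) = 0.31012, g(2.38) = -0.00387
r_2 = 2.38000 − (-0.00387)·(2.38000 − 2.28000) / (-0.00387 − 0.31012) = 2.38000 − (-0.00039)/(-0.31399) = 2.37877
g(2.37877) = 0.00014
r_3 = 2.37877 − 0.00014·(2.37877 − 2.38000) / (0.00014 − (-0.00387)) = 2.37877 − (0.00000)/(0.00400) = 2.37881

2.379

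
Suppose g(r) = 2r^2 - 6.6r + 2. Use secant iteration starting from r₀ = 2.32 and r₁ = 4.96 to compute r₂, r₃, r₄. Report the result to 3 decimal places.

2.640, 2.813, 2.985

g(2.32) = -2.54720, g(4.96) = 18.46720
r₂ = 4.96000 − 18.46720·(4.96000 − 2.32000) / (18.46720 − (-2.54720)) = 4.96000 − (48.75341)/(21.01440) = 2.64000
g(2.64000) = -1.48480
r₃ = 2.64000 − (-1.48480)·(2.64000 − 4.96000) / (-1.48480 − 18.46720) = 2.64000 − (3.44474)/(-19.95200) = 2.81265
g(2.81265) = -0.74148
r₄ = 2.81265 − (-0.74148)·(2.81265 − 2.64000) / (-0.74148 − (-1.48480)) = 2.81265 − (-0.12802)/(0.74332) = 2.98488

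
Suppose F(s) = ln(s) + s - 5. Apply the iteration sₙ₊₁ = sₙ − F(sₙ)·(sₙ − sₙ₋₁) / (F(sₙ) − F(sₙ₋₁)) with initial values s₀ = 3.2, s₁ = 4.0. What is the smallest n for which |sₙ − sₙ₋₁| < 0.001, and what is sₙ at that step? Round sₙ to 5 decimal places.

F(3.2) = -0.6368492, F(4.0) = 0.3862944
s₂ = 4.0000000 − 0.3862944·(0.8000000)/(1.0231436) = 3.6979549;  |Δ| = 0.3020451
F(3.6979549) = 0.0057348
s₃ = 3.6979549 − 0.0057348·(-0.3020451)/(-0.3805595) = 3.6934032;  |Δ| = 0.0045517
F(3.6934032) = -0.0000484
s₄ = 3.6934032 − (-0.0000484)·(-0.0045517)/(-0.0057833) = 3.6934414;  |Δ| = 0.0000381
|s₄ − s₃| = 0.0000381 < 0.001

n = 4, sₙ = 3.69344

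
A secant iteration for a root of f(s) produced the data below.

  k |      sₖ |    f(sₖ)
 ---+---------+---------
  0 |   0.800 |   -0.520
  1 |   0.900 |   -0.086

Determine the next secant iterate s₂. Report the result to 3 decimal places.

0.920

s₂ = 0.900 − (-0.086)·(0.900 − 0.800) / (-0.086 − (-0.520))
   = 0.900 − (-0.00860)/(0.43400) = 0.91982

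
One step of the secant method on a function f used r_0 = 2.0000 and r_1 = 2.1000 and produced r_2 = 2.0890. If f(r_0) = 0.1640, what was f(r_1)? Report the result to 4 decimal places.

The secant line through (2.0000, 0.1640) and (2.1000, f(r_1)) crosses zero at r_2 = 2.0890.
So (2.0000, 0.1640), (2.1000, f(r_1)), (2.0890, 0) are collinear:
f(r_1) = 0.1640 · (2.1000 − 2.0890) / (2.0000 − 2.0890) = 0.1640 · (0.011000)/(-0.089000) = -0.020270

-0.0203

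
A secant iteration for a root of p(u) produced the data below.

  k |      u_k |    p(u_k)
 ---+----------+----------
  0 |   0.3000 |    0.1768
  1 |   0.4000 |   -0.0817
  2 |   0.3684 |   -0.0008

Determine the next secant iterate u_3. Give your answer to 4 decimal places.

0.3681

u_3 = 0.3684 − (-0.0008)·(0.3684 − 0.4000) / (-0.0008 − (-0.0817))
   = 0.3684 − (0.000025)/(0.080900) = 0.368088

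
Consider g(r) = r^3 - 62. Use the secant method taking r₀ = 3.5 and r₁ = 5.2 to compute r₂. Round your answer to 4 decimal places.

3.8327

g(3.5) = -19.125000, g(5.2) = 78.608000
r₂ = 5.200000 − 78.608000·(5.200000 − 3.500000) / (78.608000 − (-19.125000)) = 5.200000 − (133.633600)/(97.733000) = 3.832667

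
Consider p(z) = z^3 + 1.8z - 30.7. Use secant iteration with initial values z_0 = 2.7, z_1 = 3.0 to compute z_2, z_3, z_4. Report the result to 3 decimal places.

p(2.7) = -6.15700, p(3.0) = 1.70000
z_2 = 3.00000 − 1.70000·(3.00000 − 2.70000) / (1.70000 − (-6.15700)) = 3.00000 − (0.51000)/(7.85700) = 2.93509
p(2.93509) = -0.13177
z_3 = 2.93509 − (-0.13177)·(2.93509 − 3.00000) / (-0.13177 − 1.70000) = 2.93509 − (0.00855)/(-1.83177) = 2.93976
p(2.93976) = -0.00250
z_4 = 2.93976 − (-0.00250)·(2.93976 − 2.93509) / (-0.00250 − (-0.13177)) = 2.93976 − (-0.00001)/(0.12927) = 2.93985

2.935, 2.940, 2.940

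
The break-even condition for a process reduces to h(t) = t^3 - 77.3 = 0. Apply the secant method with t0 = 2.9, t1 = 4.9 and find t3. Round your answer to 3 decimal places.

h(2.9) = -52.91100, h(4.9) = 40.34900
t2 = 4.90000 − 40.34900·(4.90000 − 2.90000) / (40.34900 − (-52.91100)) = 4.90000 − (80.69800)/(93.26000) = 4.03470
h(4.03470) = -11.61997
t3 = 4.03470 − (-11.61997)·(4.03470 − 4.90000) / (-11.61997 − 40.34900) = 4.03470 − (10.05478)/(-51.96897) = 4.22818

4.228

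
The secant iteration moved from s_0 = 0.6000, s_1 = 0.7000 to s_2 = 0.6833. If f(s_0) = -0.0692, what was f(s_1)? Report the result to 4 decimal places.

0.0139

The secant line through (0.6000, -0.0692) and (0.7000, f(s_1)) crosses zero at s_2 = 0.6833.
So (0.6000, -0.0692), (0.7000, f(s_1)), (0.6833, 0) are collinear:
f(s_1) = -0.0692 · (0.7000 − 0.6833) / (0.6000 − 0.6833) = -0.0692 · (0.016700)/(-0.083300) = 0.013873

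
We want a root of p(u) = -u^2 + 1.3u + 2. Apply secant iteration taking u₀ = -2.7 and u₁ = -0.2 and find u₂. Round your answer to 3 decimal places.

-0.605

p(-2.7) = -8.80000, p(-0.2) = 1.70000
u₂ = -0.20000 − 1.70000·(-0.20000 − (-2.70000)) / (1.70000 − (-8.80000)) = -0.20000 − (4.25000)/(10.50000) = -0.60476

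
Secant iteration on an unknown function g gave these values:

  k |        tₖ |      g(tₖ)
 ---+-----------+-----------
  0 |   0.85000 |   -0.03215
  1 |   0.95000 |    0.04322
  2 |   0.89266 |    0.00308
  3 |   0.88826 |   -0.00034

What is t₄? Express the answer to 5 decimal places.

t₄ = 0.88826 − (-0.00034)·(0.88826 − 0.89266) / (-0.00034 − 0.00308)
   = 0.88826 − (0.0000015)/(-0.0034200) = 0.8886974

0.88870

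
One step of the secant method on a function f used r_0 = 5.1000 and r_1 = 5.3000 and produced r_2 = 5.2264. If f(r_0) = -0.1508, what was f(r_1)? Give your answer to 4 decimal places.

0.0878

The secant line through (5.1000, -0.1508) and (5.3000, f(r_1)) crosses zero at r_2 = 5.2264.
So (5.1000, -0.1508), (5.3000, f(r_1)), (5.2264, 0) are collinear:
f(r_1) = -0.1508 · (5.3000 − 5.2264) / (5.1000 − 5.2264) = -0.1508 · (0.073600)/(-0.126400) = 0.087808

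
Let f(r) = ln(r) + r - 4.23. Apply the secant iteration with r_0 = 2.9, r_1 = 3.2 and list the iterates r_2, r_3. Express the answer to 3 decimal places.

3.100, 3.099

f(2.9) = -0.26529, f(3.2) = 0.13315
r_2 = 3.20000 − 0.13315·(3.20000 − 2.90000) / (0.13315 − (-0.26529)) = 3.20000 − (0.03995)/(0.39844) = 3.09975
f(3.09975) = 0.00107
r_3 = 3.09975 − 0.00107·(3.09975 − 3.20000) / (0.00107 − 0.13315) = 3.09975 − (-0.00011)/(-0.13208) = 3.09894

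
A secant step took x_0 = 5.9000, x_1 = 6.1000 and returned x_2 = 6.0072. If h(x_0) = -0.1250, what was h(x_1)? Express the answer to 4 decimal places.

0.1082

The secant line through (5.9000, -0.1250) and (6.1000, h(x_1)) crosses zero at x_2 = 6.0072.
So (5.9000, -0.1250), (6.1000, h(x_1)), (6.0072, 0) are collinear:
h(x_1) = -0.1250 · (6.1000 − 6.0072) / (5.9000 − 6.0072) = -0.1250 · (0.092800)/(-0.107200) = 0.108209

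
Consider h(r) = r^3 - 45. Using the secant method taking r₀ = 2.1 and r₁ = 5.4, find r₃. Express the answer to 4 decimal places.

h(2.1) = -35.739000, h(5.4) = 112.464000
r₂ = 5.400000 − 112.464000·(5.400000 − 2.100000) / (112.464000 − (-35.739000)) = 5.400000 − (371.131200)/(148.203000) = 2.895792
h(2.895792) = -20.717024
r₃ = 2.895792 − (-20.717024)·(2.895792 − 5.400000) / (-20.717024 − 112.464000) = 2.895792 − (51.879747)/(-133.181024) = 3.285335

3.2853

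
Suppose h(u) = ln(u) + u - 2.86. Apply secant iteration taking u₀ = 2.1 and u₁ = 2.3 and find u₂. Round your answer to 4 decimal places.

2.1124

h(2.1) = -0.018063, h(2.3) = 0.272909
u₂ = 2.300000 − 0.272909·(2.300000 − 2.100000) / (0.272909 − (-0.018063)) = 2.300000 − (0.054582)/(0.290972) = 2.112415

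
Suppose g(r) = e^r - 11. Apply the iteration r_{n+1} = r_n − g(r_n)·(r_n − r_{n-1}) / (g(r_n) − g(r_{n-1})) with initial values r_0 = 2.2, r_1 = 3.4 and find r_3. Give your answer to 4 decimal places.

2.3621

g(2.2) = -1.974987, g(3.4) = 18.964100
r_2 = 3.400000 − 18.964100·(3.400000 − 2.200000) / (18.964100 − (-1.974987)) = 3.400000 − (22.756920)/(20.939087) = 2.313185
g(2.313185) = -0.893440
r_3 = 2.313185 − (-0.893440)·(2.313185 − 3.400000) / (-0.893440 − 18.964100) = 2.313185 − (0.971005)/(-19.857540) = 2.362083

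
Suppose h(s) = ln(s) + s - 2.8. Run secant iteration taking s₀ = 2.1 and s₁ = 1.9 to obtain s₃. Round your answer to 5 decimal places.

h(2.1) = 0.0419373, h(1.9) = -0.2581461
s₂ = 1.9000000 − (-0.2581461)·(1.9000000 − 2.1000000) / (-0.2581461 − 0.0419373) = 1.9000000 − (0.0516292)/(-0.3000835) = 2.0720495
h(2.0720495) = 0.0005878
s₃ = 2.0720495 − 0.0005878·(2.0720495 − 1.9000000) / (0.0005878 − (-0.2581461)) = 2.0720495 − (0.0001011)/(0.2587339) = 2.0716587

2.07166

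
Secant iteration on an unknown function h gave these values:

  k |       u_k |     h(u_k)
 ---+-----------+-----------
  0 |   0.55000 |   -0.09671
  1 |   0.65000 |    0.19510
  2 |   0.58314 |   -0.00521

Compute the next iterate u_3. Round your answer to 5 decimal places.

0.58488

u_3 = 0.58314 − (-0.00521)·(0.58314 − 0.65000) / (-0.00521 − 0.19510)
   = 0.58314 − (0.0003483)/(-0.2003100) = 0.5848790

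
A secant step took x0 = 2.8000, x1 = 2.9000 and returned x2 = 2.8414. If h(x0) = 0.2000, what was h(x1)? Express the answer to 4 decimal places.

The secant line through (2.8000, 0.2000) and (2.9000, h(x1)) crosses zero at x2 = 2.8414.
So (2.8000, 0.2000), (2.9000, h(x1)), (2.8414, 0) are collinear:
h(x1) = 0.2000 · (2.9000 − 2.8414) / (2.8000 − 2.8414) = 0.2000 · (0.058600)/(-0.041400) = -0.283092

-0.2831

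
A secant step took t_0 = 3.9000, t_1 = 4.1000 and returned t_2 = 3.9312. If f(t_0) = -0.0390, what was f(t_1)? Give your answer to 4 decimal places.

0.2110

The secant line through (3.9000, -0.0390) and (4.1000, f(t_1)) crosses zero at t_2 = 3.9312.
So (3.9000, -0.0390), (4.1000, f(t_1)), (3.9312, 0) are collinear:
f(t_1) = -0.0390 · (4.1000 − 3.9312) / (3.9000 − 3.9312) = -0.0390 · (0.168800)/(-0.031200) = 0.211000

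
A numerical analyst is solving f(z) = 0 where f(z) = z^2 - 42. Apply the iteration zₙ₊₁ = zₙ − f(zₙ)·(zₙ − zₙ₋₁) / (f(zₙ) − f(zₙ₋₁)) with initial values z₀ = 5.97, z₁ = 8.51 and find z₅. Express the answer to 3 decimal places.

6.481

f(5.97) = -6.35910, f(8.51) = 30.42010
z₂ = 8.51000 − 30.42010·(8.51000 − 5.97000) / (30.42010 − (-6.35910)) = 8.51000 − (77.26705)/(36.77920) = 6.40916
f(6.40916) = -0.92261
z₃ = 6.40916 − (-0.92261)·(6.40916 − 8.51000) / (-0.92261 − 30.42010) = 6.40916 − (1.93826)/(-31.34271) = 6.47101
f(6.47101) = -0.12609
z₄ = 6.47101 − (-0.12609)·(6.47101 − 6.40916) / (-0.12609 − (-0.92261)) = 6.47101 − (-0.00780)/(0.79652) = 6.48079
f(6.48079) = 0.00070
z₅ = 6.48079 − 0.00070·(6.48079 − 6.47101) / (0.00070 − (-0.12609)) = 6.48079 − (0.00001)/(0.12679) = 6.48074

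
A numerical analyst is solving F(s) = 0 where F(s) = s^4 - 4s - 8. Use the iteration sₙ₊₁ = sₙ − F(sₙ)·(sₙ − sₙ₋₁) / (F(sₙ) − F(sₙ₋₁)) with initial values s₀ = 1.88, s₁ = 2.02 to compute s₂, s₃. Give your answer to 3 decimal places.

1.998, 2.000

F(1.88) = -3.02802, F(2.02) = 0.56966
s₂ = 2.02000 − 0.56966·(2.02000 − 1.88000) / (0.56966 − (-3.02802)) = 2.02000 − (0.07975)/(3.59768) = 1.99783
F(1.99783) = -0.06059
s₃ = 1.99783 − (-0.06059)·(1.99783 − 2.02000) / (-0.06059 − 0.56966) = 1.99783 − (0.00134)/(-0.63025) = 1.99996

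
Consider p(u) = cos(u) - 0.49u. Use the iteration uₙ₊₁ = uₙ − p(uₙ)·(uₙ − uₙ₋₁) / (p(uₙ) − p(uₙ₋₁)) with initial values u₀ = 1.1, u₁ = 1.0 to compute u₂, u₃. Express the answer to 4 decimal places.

1.0371, 1.0375

p(1.1) = -0.085404, p(1.0) = 0.050302
u₂ = 1.000000 − 0.050302·(1.000000 − 1.100000) / (0.050302 − (-0.085404)) = 1.000000 − (-0.005030)/(0.135706) = 1.037067
p(1.037067) = 0.000585
u₃ = 1.037067 − 0.000585·(1.037067 − 1.000000) / (0.000585 − 0.050302) = 1.037067 − (0.000022)/(-0.049718) = 1.037503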